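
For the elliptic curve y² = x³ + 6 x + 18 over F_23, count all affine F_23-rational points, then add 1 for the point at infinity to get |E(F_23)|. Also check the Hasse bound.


Affine points = {(0, 8), (0, 15), (1, 5), (1, 18), (5, 9), (5, 14), (7, 9), (7, 14), (8, 7), (8, 16), (11, 9), (11, 14), (12, 1), (12, 22), (13, 4), (13, 19), (16, 1), (16, 22), (18, 1), (18, 22)}; affine count = 20; |E(F_23)| = 21.

Discriminant check: Δ ∝ 4a³ + 27b² = 4·6³ + 27·18² = 4·216 + 27·324 ≡ 21 (mod 23). Nonzero ⇒ E is nonsingular.
For each x ∈ F_23, compute rhs = x³ + 6·x + 18 mod 23, then count y ∈ F_23 with y² ≡ rhs.
  x = 0: rhs = 18, matching y values: 8, 15 (2 points).
  x = 1: rhs = 2, matching y values: 5, 18 (2 points).
  x = 2: rhs = 15, matching y values: none (0 points).
  x = 3: rhs = 17, matching y values: none (0 points).
  x = 4: rhs = 14, matching y values: none (0 points).
  x = 5: rhs = 12, matching y values: 9, 14 (2 points).
  x = 6: rhs = 17, matching y values: none (0 points).
  x = 7: rhs = 12, matching y values: 9, 14 (2 points).
  x = 8: rhs = 3, matching y values: 7, 16 (2 points).
  x = 9: rhs = 19, matching y values: none (0 points).
  x = 10: rhs = 20, matching y values: none (0 points).
  x = 11: rhs = 12, matching y values: 9, 14 (2 points).
  x = 12: rhs = 1, matching y values: 1, 22 (2 points).
  x = 13: rhs = 16, matching y values: 4, 19 (2 points).
  x = 14: rhs = 17, matching y values: none (0 points).
  x = 15: rhs = 10, matching y values: none (0 points).
  x = 16: rhs = 1, matching y values: 1, 22 (2 points).
  x = 17: rhs = 19, matching y values: none (0 points).
  x = 18: rhs = 1, matching y values: 1, 22 (2 points).
  x = 19: rhs = 22, matching y values: none (0 points).
  x = 20: rhs = 19, matching y values: none (0 points).
  x = 21: rhs = 21, matching y values: none (0 points).
  x = 22: rhs = 11, matching y values: none (0 points).
Total affine count: 20.
Full point count |E(F_23)| = 20 + 1 = 21.
Hasse bound: |21 − (23+1)| = |-3| = 3 ≤ 2√23 ≈ 9.5917 ✓.


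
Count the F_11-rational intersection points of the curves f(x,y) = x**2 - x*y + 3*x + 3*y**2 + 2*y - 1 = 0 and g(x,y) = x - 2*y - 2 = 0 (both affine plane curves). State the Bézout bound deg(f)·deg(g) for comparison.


Common zeros: {(0, 10), (5, 7)}; count = 2; Bézout bound = 2.

deg(f) = 2, deg(g) = 1, so Bézout bound = 2.
Scan x ∈ F_11. For each x, list the y ∈ F_11 with f(x, y) ≡ 0 and those with g(x, y) ≡ 0 (mod 11); the common zeros in that column are the intersection.
  x = 0: f ≡ 0 at y ∈ {4, 10}; g ≡ 0 at y ∈ {10}; common: {10}.
  x = 1: f ≡ 0 at y ∈ {3, 4}; g ≡ 0 at y ∈ {5}; common: ∅.
  x = 2: f ≡ 0 at y ∈ ∅; g ≡ 0 at y ∈ {0}; common: ∅.
  x = 3: f ≡ 0 at y ∈ ∅; g ≡ 0 at y ∈ {6}; common: ∅.
  x = 4: f ≡ 0 at y ∈ ∅; g ≡ 0 at y ∈ {1}; common: ∅.
  x = 5: f ≡ 0 at y ∈ {5, 7}; g ≡ 0 at y ∈ {7}; common: {7}.
  x = 6: f ≡ 0 at y ∈ ∅; g ≡ 0 at y ∈ {2}; common: ∅.
  x = 7: f ≡ 0 at y ∈ {10}; g ≡ 0 at y ∈ {8}; common: ∅.
  x = 8: f ≡ 0 at y ∈ {5, 8}; g ≡ 0 at y ∈ {3}; common: ∅.
  x = 9: f ≡ 0 at y ∈ ∅; g ≡ 0 at y ∈ {9}; common: ∅.
  x = 10: f ≡ 0 at y ∈ {3, 7}; g ≡ 0 at y ∈ {4}; common: ∅.
Collecting: common zeros = {(0, 10), (5, 7)}, so the count is 2.
Comparison with the Bézout bound: 2 ≤ 2 = deg(f)·deg(g), as expected for curves with no common component (the bound is attained).


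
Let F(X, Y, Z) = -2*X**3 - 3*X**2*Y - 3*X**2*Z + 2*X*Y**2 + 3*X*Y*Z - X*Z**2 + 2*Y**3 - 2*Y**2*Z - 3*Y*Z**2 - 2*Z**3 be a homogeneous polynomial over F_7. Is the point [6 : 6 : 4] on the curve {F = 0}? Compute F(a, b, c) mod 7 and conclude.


F(6,6,4) ≡ 6 (mod 7); P is NOT on the curve.

Evaluate F(6, 6, 4) term-by-term (mod 7).
  -2*X**3 ↦ -2·216·1·1 = -432
  -3*X**2*Y ↦ -3·36·6·1 = -648
  -3*X**2*Z ↦ -3·36·1·4 = -432
  2*X*Y**2 ↦ 2·6·36·1 = 432
  3*X*Y*Z ↦ 3·6·6·4 = 432
  -X*Z**2 ↦ -1·6·1·16 = -96
  2*Y**3 ↦ 2·1·216·1 = 432
  -2*Y**2*Z ↦ -2·1·36·4 = -288
  -3*Y*Z**2 ↦ -3·1·6·16 = -288
  -2*Z**3 ↦ -2·1·1·64 = -128
Sum: F(6, 6, 4) = (-432) + (-648) + (-432) + (432) + (432) + (-96) + (432) + (-288) + (-288) + (-128) = -1016.
Reducing mod 7: -1016 ≡ 6 (mod 7).
Since F(a, b, c) ≡ 6 ≠ 0 (mod 7), P does NOT lie on the curve.


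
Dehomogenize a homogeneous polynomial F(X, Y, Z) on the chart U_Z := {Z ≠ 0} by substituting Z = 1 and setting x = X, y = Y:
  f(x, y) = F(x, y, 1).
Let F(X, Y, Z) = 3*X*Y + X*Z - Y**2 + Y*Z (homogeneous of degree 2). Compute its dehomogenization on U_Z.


f(x, y) = 3*x*y + x - y**2 + y

On U_Z we set Z = 1. Each monomial c·X^i·Y^j·Z^k in F becomes c·x^i·y^j·1^k = c·x^i·y^j.
Substituting Z = 1: F(X, Y, 1) = 3*x*y + x - y**2 + y.
Note: deg(f) ≤ deg(F) = 2; strict inequality happens when F is divisible by Z (lost terms).


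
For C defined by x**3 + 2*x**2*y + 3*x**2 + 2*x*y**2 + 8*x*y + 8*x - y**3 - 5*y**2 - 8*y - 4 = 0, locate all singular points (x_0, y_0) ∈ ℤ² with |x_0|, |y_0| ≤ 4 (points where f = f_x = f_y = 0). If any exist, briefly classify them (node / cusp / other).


Singular points: {(0, -2)}; classification: node.

Compute partial derivatives:
  f_x = 3*x**2 + 4*x*y + 6*x + 2*y**2 + 8*y + 8.
  f_y = 2*x**2 + 4*x*y + 8*x - 3*y**2 - 10*y - 8.
Scan x_0 ∈ {−4, ..., 4}. For each x_0, f_y(x_0, y) is a polynomial in y; find its integer roots y ∈ {−4, ..., 4}, then test f_x and f at those candidates.
  x = -4: f_y(-4, y) = -3*y**2 - 26*y - 8; no integer root y with |y| ≤ 4.
  x = -3: f_y(-3, y) = -3*y**2 - 22*y - 14; no integer root y with |y| ≤ 4.
  x = -2: f_y(-2, y) = -3*y**2 - 18*y - 16; no integer root y with |y| ≤ 4.
  x = -1: f_y(-1, y) = -3*y**2 - 14*y - 14; no integer root y with |y| ≤ 4.
  x = 0: f_y(0, y) = -3*y**2 - 10*y - 8; vanishes at y ∈ {-2}. (0, -2): f_x = 0, f = 0 — SINGULAR.
  x = 1: f_y(1, y) = -3*y**2 - 6*y + 2; no integer root y with |y| ≤ 4.
  x = 2: f_y(2, y) = -3*y**2 - 2*y + 16; vanishes at y ∈ {2}. (2, 2): f_x = 72 ≠ 0.
  x = 3: f_y(3, y) = -3*y**2 + 2*y + 34; no integer root y with |y| ≤ 4.
  x = 4: f_y(4, y) = -3*y**2 + 6*y + 56; no integer root y with |y| ≤ 4.
Only singular point on the grid: (0, -2).
Classify: substitute x = 0 + u, y = -2 + v and expand: f = u**3 + 2*u**2*v - u**2 + 2*u*v**2 - v**3 + v**2.
No constant or linear terms (consistent with a singular point). Quadratic part: -u**2 + v**2. Cubic part: u**3 + 2*u**2*v + 2*u*v**2 - v**3.
The quadratic part v**2 - u**2 = (v − u)(v + u) splits into two distinct linear factors, so there are two distinct tangent lines y − -2 = ±(x − 0) — this is a node (ordinary double point).
Classification: node.


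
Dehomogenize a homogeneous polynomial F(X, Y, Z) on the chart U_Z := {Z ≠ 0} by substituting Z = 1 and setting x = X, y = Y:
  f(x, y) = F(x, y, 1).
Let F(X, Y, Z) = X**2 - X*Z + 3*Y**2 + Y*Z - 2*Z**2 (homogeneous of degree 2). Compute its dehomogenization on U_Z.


f(x, y) = x**2 - x + 3*y**2 + y - 2

On U_Z we set Z = 1. Each monomial c·X^i·Y^j·Z^k in F becomes c·x^i·y^j·1^k = c·x^i·y^j.
Substituting Z = 1: F(X, Y, 1) = x**2 - x + 3*y**2 + y - 2.
Note: deg(f) ≤ deg(F) = 2; strict inequality happens when F is divisible by Z (lost terms).


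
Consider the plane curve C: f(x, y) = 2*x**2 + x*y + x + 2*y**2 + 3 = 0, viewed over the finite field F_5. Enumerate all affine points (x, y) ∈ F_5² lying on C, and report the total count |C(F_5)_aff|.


Affine F_5-points: {(0, 1), (0, 4), (2, 2), (4, 1), (4, 2)}; count = 5.

For each of the 25 pairs (x, y) ∈ F_5², evaluate f(x, y) mod 5. Record the zeros.
  x = 0: [0↦3, 1↦0, 2↦1, 3↦1, 4↦0]  zeros at y ∈ {1, 4}
  x = 1: [0↦1, 1↦4, 2↦1, 3↦2, 4↦2]  zeros at y ∈ ∅
  x = 2: [0↦3, 1↦2, 2↦0, 3↦2, 4↦3]  zeros at y ∈ {2}
  x = 3: [0↦4, 1↦4, 2↦3, 3↦1, 4↦3]  zeros at y ∈ ∅
  x = 4: [0↦4, 1↦0, 2↦0, 3↦4, 4↦2]  zeros at y ∈ {1, 2}
Collecting zeros: affine points = {(0, 1), (0, 4), (2, 2), (4, 1), (4, 2)}.
Total count |C(F_5)_aff| = 5.


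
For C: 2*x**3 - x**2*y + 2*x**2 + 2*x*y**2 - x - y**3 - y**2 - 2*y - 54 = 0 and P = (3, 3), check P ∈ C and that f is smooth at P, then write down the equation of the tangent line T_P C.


Tangent line at P: 65*x - 8*y - 171 = 0.

Step 1: f(3, 3) = 0, so P lies on C.
Step 2: partial derivatives
  f_x(x, y) = 6*x**2 - 2*x*y + 4*x + 2*y**2 - 1, f_y(x, y) = -x**2 + 4*x*y - 3*y**2 - 2*y - 2.
  f_x(P) = 65, f_y(P) = -8 (gradient nonzero, so P is smooth).
Step 3: tangent line at P: 65·(x − 3) + -8·(y − 3) = 0.
Expanding: 65*x - 8*y - 171 = 0.


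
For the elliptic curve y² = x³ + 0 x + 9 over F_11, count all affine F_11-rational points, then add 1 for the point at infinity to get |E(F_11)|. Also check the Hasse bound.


Affine points = {(0, 3), (0, 8), (3, 5), (3, 6), (6, 4), (6, 7), (7, 0), (8, 2), (8, 9), (9, 1), (9, 10)}; affine count = 11; |E(F_11)| = 12.

Discriminant check: Δ ∝ 4a³ + 27b² = 4·0³ + 27·9² = 4·0 + 27·81 ≡ 9 (mod 11). Nonzero ⇒ E is nonsingular.
For each x ∈ F_11, compute rhs = x³ + 0·x + 9 mod 11, then count y ∈ F_11 with y² ≡ rhs.
  x = 0: rhs = 9, matching y values: 3, 8 (2 points).
  x = 1: rhs = 10, matching y values: none (0 points).
  x = 2: rhs = 6, matching y values: none (0 points).
  x = 3: rhs = 3, matching y values: 5, 6 (2 points).
  x = 4: rhs = 7, matching y values: none (0 points).
  x = 5: rhs = 2, matching y values: none (0 points).
  x = 6: rhs = 5, matching y values: 4, 7 (2 points).
  x = 7: rhs = 0, matching y values: 0 (1 points).
  x = 8: rhs = 4, matching y values: 2, 9 (2 points).
  x = 9: rhs = 1, matching y values: 1, 10 (2 points).
  x = 10: rhs = 8, matching y values: none (0 points).
Total affine count: 11.
Full point count |E(F_11)| = 11 + 1 = 12.
Hasse bound: |12 − (11+1)| = |0| = 0 ≤ 2√11 ≈ 6.6332 ✓.


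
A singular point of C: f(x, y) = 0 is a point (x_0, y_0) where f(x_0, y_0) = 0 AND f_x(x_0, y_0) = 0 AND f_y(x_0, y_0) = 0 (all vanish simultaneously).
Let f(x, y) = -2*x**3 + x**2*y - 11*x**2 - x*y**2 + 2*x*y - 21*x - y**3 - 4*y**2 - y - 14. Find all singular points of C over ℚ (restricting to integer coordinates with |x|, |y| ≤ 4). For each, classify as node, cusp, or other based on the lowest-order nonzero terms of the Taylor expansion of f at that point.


Singular points: {(-2, -1)}; classification: cusp.

Compute partial derivatives:
  f_x = -6*x**2 + 2*x*y - 22*x - y**2 + 2*y - 21.
  f_y = x**2 - 2*x*y + 2*x - 3*y**2 - 8*y - 1.
Scan x_0 ∈ {−4, ..., 4}. For each x_0, f_y(x_0, y) is a polynomial in y; find its integer roots y ∈ {−4, ..., 4}, then test f_x and f at those candidates.
  x = -4: f_y(-4, y) = 7 - 3*y**2; no integer root y with |y| ≤ 4.
  x = -3: f_y(-3, y) = -3*y**2 - 2*y + 2; no integer root y with |y| ≤ 4.
  x = -2: f_y(-2, y) = -3*y**2 - 4*y - 1; vanishes at y ∈ {-1}. (-2, -1): f_x = 0, f = 0 — SINGULAR.
  x = -1: f_y(-1, y) = -3*y**2 - 6*y - 2; no integer root y with |y| ≤ 4.
  x = 0: f_y(0, y) = -3*y**2 - 8*y - 1; no integer root y with |y| ≤ 4.
  x = 1: f_y(1, y) = -3*y**2 - 10*y + 2; no integer root y with |y| ≤ 4.
  x = 2: f_y(2, y) = -3*y**2 - 12*y + 7; no integer root y with |y| ≤ 4.
  x = 3: f_y(3, y) = -3*y**2 - 14*y + 14; no integer root y with |y| ≤ 4.
  x = 4: f_y(4, y) = -3*y**2 - 16*y + 23; no integer root y with |y| ≤ 4.
Only singular point on the grid: (-2, -1).
Classify: substitute x = -2 + u, y = -1 + v and expand: f = -2*u**3 + u**2*v - u*v**2 - v**3 + v**2.
No constant or linear terms (consistent with a singular point). Quadratic part: v**2. Cubic part: -2*u**3 + u**2*v - u*v**2 - v**3.
The quadratic part v**2 is a perfect square, so there is a single (double) tangent line v = 0, i.e. y = -1. Restricting the cubic part to that line (v = 0) leaves -2*u**3 ≠ 0, so f is not divisible by v and the branch is v² ≈ 2*u**3 to lowest order — this is a cusp.
Classification: cusp.


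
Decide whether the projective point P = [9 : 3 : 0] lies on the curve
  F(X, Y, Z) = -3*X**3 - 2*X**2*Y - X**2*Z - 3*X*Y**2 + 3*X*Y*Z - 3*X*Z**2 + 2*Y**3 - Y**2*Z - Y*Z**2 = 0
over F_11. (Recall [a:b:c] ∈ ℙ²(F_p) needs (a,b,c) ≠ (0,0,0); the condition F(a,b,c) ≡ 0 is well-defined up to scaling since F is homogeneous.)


F(9,3,0) ≡ 9 (mod 11); P is NOT on the curve.

Evaluate F(9, 3, 0) term-by-term (mod 11).
  -3*X**3 ↦ -3·729·1·1 = -2187
  -2*X**2*Y ↦ -2·81·3·1 = -486
  -X**2*Z ↦ -1·81·1·0 = 0
  -3*X*Y**2 ↦ -3·9·9·1 = -243
  3*X*Y*Z ↦ 3·9·3·0 = 0
  -3*X*Z**2 ↦ -3·9·1·0 = 0
  2*Y**3 ↦ 2·1·27·1 = 54
  -Y**2*Z ↦ -1·1·9·0 = 0
  -Y*Z**2 ↦ -1·1·3·0 = 0
Sum: F(9, 3, 0) = (-2187) + (-486) + (0) + (-243) + (0) + (0) + (54) + (0) + (0) = -2862.
Reducing mod 11: -2862 ≡ 9 (mod 11).
Since F(a, b, c) ≡ 9 ≠ 0 (mod 11), P does NOT lie on the curve.


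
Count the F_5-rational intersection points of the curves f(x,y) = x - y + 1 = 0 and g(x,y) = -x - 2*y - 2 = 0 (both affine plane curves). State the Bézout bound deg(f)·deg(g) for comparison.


Common zeros: {(2, 3)}; count = 1; Bézout bound = 1.

deg(f) = 1, deg(g) = 1, so Bézout bound = 1.
Scan x ∈ F_5. For each x, list the y ∈ F_5 with f(x, y) ≡ 0 and those with g(x, y) ≡ 0 (mod 5); the common zeros in that column are the intersection.
  x = 0: f ≡ 0 at y ∈ {1}; g ≡ 0 at y ∈ {4}; common: ∅.
  x = 1: f ≡ 0 at y ∈ {2}; g ≡ 0 at y ∈ {1}; common: ∅.
  x = 2: f ≡ 0 at y ∈ {3}; g ≡ 0 at y ∈ {3}; common: {3}.
  x = 3: f ≡ 0 at y ∈ {4}; g ≡ 0 at y ∈ {0}; common: ∅.
  x = 4: f ≡ 0 at y ∈ {0}; g ≡ 0 at y ∈ {2}; common: ∅.
Collecting: common zeros = {(2, 3)}, so the count is 1.
Comparison with the Bézout bound: 1 ≤ 1 = deg(f)·deg(g), as expected for curves with no common component (the bound is attained).


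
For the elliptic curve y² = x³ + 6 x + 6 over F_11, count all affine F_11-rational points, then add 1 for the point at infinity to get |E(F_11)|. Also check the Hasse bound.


Affine points = {(2, 2), (2, 9), (6, 4), (6, 7), (8, 4), (8, 7)}; affine count = 6; |E(F_11)| = 7.

Discriminant check: Δ ∝ 4a³ + 27b² = 4·6³ + 27·6² = 4·216 + 27·36 ≡ 10 (mod 11). Nonzero ⇒ E is nonsingular.
For each x ∈ F_11, compute rhs = x³ + 6·x + 6 mod 11, then count y ∈ F_11 with y² ≡ rhs.
  x = 0: rhs = 6, matching y values: none (0 points).
  x = 1: rhs = 2, matching y values: none (0 points).
  x = 2: rhs = 4, matching y values: 2, 9 (2 points).
  x = 3: rhs = 7, matching y values: none (0 points).
  x = 4: rhs = 6, matching y values: none (0 points).
  x = 5: rhs = 7, matching y values: none (0 points).
  x = 6: rhs = 5, matching y values: 4, 7 (2 points).
  x = 7: rhs = 6, matching y values: none (0 points).
  x = 8: rhs = 5, matching y values: 4, 7 (2 points).
  x = 9: rhs = 8, matching y values: none (0 points).
  x = 10: rhs = 10, matching y values: none (0 points).
Total affine count: 6.
Full point count |E(F_11)| = 6 + 1 = 7.
Hasse bound: |7 − (11+1)| = |-5| = 5 ≤ 2√11 ≈ 6.6332 ✓.


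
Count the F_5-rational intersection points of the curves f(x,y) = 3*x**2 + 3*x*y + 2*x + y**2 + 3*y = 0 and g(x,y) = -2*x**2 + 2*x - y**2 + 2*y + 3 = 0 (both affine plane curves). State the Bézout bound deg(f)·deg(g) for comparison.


Common zeros: {(1, 4)}; count = 1; Bézout bound = 4.

deg(f) = 2, deg(g) = 2, so Bézout bound = 4.
Scan x ∈ F_5. For each x, list the y ∈ F_5 with f(x, y) ≡ 0 and those with g(x, y) ≡ 0 (mod 5); the common zeros in that column are the intersection.
  x = 0: f ≡ 0 at y ∈ {0, 2}; g ≡ 0 at y ∈ {3, 4}; common: ∅.
  x = 1: f ≡ 0 at y ∈ {0, 4}; g ≡ 0 at y ∈ {3, 4}; common: {4}.
  x = 2: f ≡ 0 at y ∈ ∅; g ≡ 0 at y ∈ {1}; common: ∅.
  x = 3: f ≡ 0 at y ∈ ∅; g ≡ 0 at y ∈ ∅; common: ∅.
  x = 4: f ≡ 0 at y ∈ {2, 3}; g ≡ 0 at y ∈ {1}; common: ∅.
Collecting: common zeros = {(1, 4)}, so the count is 1.
Comparison with the Bézout bound: 1 ≤ 4 = deg(f)·deg(g), as expected for curves with no common component (the affine F_5-count falls short of the bound because intersections may lie at infinity, over extension fields, or carry multiplicity).


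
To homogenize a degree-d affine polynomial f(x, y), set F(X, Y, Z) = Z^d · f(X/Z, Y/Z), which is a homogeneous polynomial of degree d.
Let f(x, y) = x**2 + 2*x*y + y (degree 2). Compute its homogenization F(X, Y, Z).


F(X, Y, Z) = X**2 + 2*X*Y + Y*Z

deg(f) = 2.
Substitute x = X/Z, y = Y/Z into f, then multiply by Z^2.
  monomial 1·x^2·y^0 ↦ 1·X^2·Y^0·Z^0.
  monomial 2·x^1·y^1 ↦ 2·X^1·Y^1·Z^0.
  monomial 1·x^0·y^1 ↦ 1·X^0·Y^1·Z^1.
Collecting: F(X, Y, Z) = X**2 + 2*X*Y + Y*Z.


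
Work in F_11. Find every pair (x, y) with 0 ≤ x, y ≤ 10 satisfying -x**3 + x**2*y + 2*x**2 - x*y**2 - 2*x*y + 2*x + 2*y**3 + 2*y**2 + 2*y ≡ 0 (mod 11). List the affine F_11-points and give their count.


Affine F_11-points: {(0, 0), (1, 9), (2, 5), (2, 7), (2, 10), (3, 9), (3, 10), (4, 6), (6, 0), (7, 0), (7, 9), (7, 10), (8, 7), (9, 3), (10, 1), (10, 7)}; count = 16.

For each of the 121 pairs (x, y) ∈ F_11², evaluate f(x, y) mod 11. Record the zeros.
  x = 0: [0↦0, 1↦6, 2↦6, 3↦1, 4↦3, 5↦2, 6↦10, 7↦6, 8↦2, 9↦10, 10↦9]  zeros at y ∈ {0}
  x = 1: [0↦3, 1↦7, 2↦3, 3↦3, 4↦8, 5↦8, 6↦4, 7↦8, 8↦10, 9↦0, 10↦1]  zeros at y ∈ {9}
  x = 2: [0↦4, 1↦8, 2↦2, 3↦9, 4↦8, 5↦0, 6↦8, 7↦0, 8↦10, 9↦6, 10↦0]  zeros at y ∈ {5, 7, 10}
  x = 3: [0↦8, 1↦3, 2↦8, 3↦2, 4↦8, 5↦5, 6↦5, 7↦9, 8↦7, 9↦0, 10↦0]  zeros at y ∈ {9, 10}
  x = 4: [0↦9, 1↦8, 2↦4, 3↦9, 4↦2, 5↦6, 6↦0, 7↦7, 8↦6, 9↦9, 10↦6]  zeros at y ∈ {6}
  x = 5: [0↦1, 1↦6, 2↦6, 3↦2, 4↦6, 5↦8, 6↦9, 7↦10, 8↦1, 9↦5, 10↦1]  zeros at y ∈ ∅
  x = 6: [0↦0, 1↦2, 2↦8, 3↦8, 4↦3, 5↦5, 6↦4, 7↦1, 8↦8, 9↦4, 10↦1]  zeros at y ∈ {0}
  x = 7: [0↦0, 1↦1, 2↦4, 3↦10, 4↦9, 5↦2, 6↦1, 7↦7, 8↦10, 9↦0, 10↦0]  zeros at y ∈ {0, 9, 10}
  x = 8: [0↦6, 1↦8, 2↦10, 3↦2, 4↦7, 5↦4, 6↦5, 7↦0, 8↦1, 9↦9, 10↦3]  zeros at y ∈ {7}
  x = 9: [0↦1, 1↦6, 2↦9, 3↦0, 4↦2, 5↦5, 6↦10, 7↦7, 8↦8, 9↦3, 10↦4]  zeros at y ∈ {3}
  x = 10: [0↦1, 1↦0, 2↦6, 3↦9, 4↦10, 5↦10, 6↦10, 7↦0, 8↦3, 9↦9, 10↦8]  zeros at y ∈ {1, 7}
Collecting zeros: affine points = {(0, 0), (1, 9), (2, 5), (2, 7), (2, 10), (3, 9), (3, 10), (4, 6), (6, 0), (7, 0), (7, 9), (7, 10), (8, 7), (9, 3), (10, 1), (10, 7)}.
Total count |C(F_11)_aff| = 16.


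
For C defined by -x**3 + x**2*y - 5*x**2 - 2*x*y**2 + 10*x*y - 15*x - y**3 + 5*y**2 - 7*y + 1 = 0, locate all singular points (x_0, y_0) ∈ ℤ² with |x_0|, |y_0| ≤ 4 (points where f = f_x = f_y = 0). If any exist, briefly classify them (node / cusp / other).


Singular points: {(-1, 2)}; classification: cusp.

Compute partial derivatives:
  f_x = -3*x**2 + 2*x*y - 10*x - 2*y**2 + 10*y - 15.
  f_y = x**2 - 4*x*y + 10*x - 3*y**2 + 10*y - 7.
Scan x_0 ∈ {−4, ..., 4}. For each x_0, f_y(x_0, y) is a polynomial in y; find its integer roots y ∈ {−4, ..., 4}, then test f_x and f at those candidates.
  x = -4: f_y(-4, y) = -3*y**2 + 26*y - 31; no integer root y with |y| ≤ 4.
  x = -3: f_y(-3, y) = -3*y**2 + 22*y - 28; no integer root y with |y| ≤ 4.
  x = -2: f_y(-2, y) = -3*y**2 + 18*y - 23; no integer root y with |y| ≤ 4.
  x = -1: f_y(-1, y) = -3*y**2 + 14*y - 16; vanishes at y ∈ {2}. (-1, 2): f_x = 0, f = 0 — SINGULAR.
  x = 0: f_y(0, y) = -3*y**2 + 10*y - 7; vanishes at y ∈ {1}. (0, 1): f_x = -7 ≠ 0.
  x = 1: f_y(1, y) = -3*y**2 + 6*y + 4; no integer root y with |y| ≤ 4.
  x = 2: f_y(2, y) = -3*y**2 + 2*y + 17; no integer root y with |y| ≤ 4.
  x = 3: f_y(3, y) = -3*y**2 - 2*y + 32; no integer root y with |y| ≤ 4.
  x = 4: f_y(4, y) = -3*y**2 - 6*y + 49; no integer root y with |y| ≤ 4.
Only singular point on the grid: (-1, 2).
Classify: substitute x = -1 + u, y = 2 + v and expand: f = -u**3 + u**2*v - 2*u*v**2 - v**3 + v**2.
No constant or linear terms (consistent with a singular point). Quadratic part: v**2. Cubic part: -u**3 + u**2*v - 2*u*v**2 - v**3.
The quadratic part v**2 is a perfect square, so there is a single (double) tangent line v = 0, i.e. y = 2. Restricting the cubic part to that line (v = 0) leaves -u**3 ≠ 0, so f is not divisible by v and the branch is v² ≈ u**3 to lowest order — this is a cusp.
Classification: cusp.


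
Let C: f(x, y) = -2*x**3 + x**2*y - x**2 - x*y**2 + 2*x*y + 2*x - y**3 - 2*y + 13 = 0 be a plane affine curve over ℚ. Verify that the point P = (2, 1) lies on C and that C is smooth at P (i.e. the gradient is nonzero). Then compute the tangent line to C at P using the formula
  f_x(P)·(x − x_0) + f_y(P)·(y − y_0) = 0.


Tangent line at P: -21*x - y + 43 = 0.

Step 1: f(2, 1) = 0, so P lies on C.
Step 2: partial derivatives
  f_x(x, y) = -6*x**2 + 2*x*y - 2*x - y**2 + 2*y + 2, f_y(x, y) = x**2 - 2*x*y + 2*x - 3*y**2 - 2.
  f_x(P) = -21, f_y(P) = -1 (gradient nonzero, so P is smooth).
Step 3: tangent line at P: -21·(x − 2) + -1·(y − 1) = 0.
Expanding: -21*x - y + 43 = 0.


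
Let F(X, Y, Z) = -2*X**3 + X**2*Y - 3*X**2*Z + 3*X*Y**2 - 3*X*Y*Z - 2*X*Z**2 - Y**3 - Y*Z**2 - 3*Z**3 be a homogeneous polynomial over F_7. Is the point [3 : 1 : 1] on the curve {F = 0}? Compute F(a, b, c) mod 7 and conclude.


F(3,1,1) ≡ 1 (mod 7); P is NOT on the curve.

Evaluate F(3, 1, 1) term-by-term (mod 7).
  -2*X**3 ↦ -2·27·1·1 = -54
  X**2*Y ↦ 1·9·1·1 = 9
  -3*X**2*Z ↦ -3·9·1·1 = -27
  3*X*Y**2 ↦ 3·3·1·1 = 9
  -3*X*Y*Z ↦ -3·3·1·1 = -9
  -2*X*Z**2 ↦ -2·3·1·1 = -6
  -Y**3 ↦ -1·1·1·1 = -1
  -Y*Z**2 ↦ -1·1·1·1 = -1
  -3*Z**3 ↦ -3·1·1·1 = -3
Sum: F(3, 1, 1) = (-54) + (9) + (-27) + (9) + (-9) + (-6) + (-1) + (-1) + (-3) = -83.
Reducing mod 7: -83 ≡ 1 (mod 7).
Since F(a, b, c) ≡ 1 ≠ 0 (mod 7), P does NOT lie on the curve.


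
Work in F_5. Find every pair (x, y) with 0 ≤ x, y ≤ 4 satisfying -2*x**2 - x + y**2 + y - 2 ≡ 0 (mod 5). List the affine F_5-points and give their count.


Affine F_5-points: {(0, 1), (0, 3), (1, 0), (1, 4), (2, 1), (2, 3)}; count = 6.

For each of the 25 pairs (x, y) ∈ F_5², evaluate f(x, y) mod 5. Record the zeros.
  x = 0: [0↦3, 1↦0, 2↦4, 3↦0, 4↦3]  zeros at y ∈ {1, 3}
  x = 1: [0↦0, 1↦2, 2↦1, 3↦2, 4↦0]  zeros at y ∈ {0, 4}
  x = 2: [0↦3, 1↦0, 2↦4, 3↦0, 4↦3]  zeros at y ∈ {1, 3}
  x = 3: [0↦2, 1↦4, 2↦3, 3↦4, 4↦2]  zeros at y ∈ ∅
  x = 4: [0↦2, 1↦4, 2↦3, 3↦4, 4↦2]  zeros at y ∈ ∅
Collecting zeros: affine points = {(0, 1), (0, 3), (1, 0), (1, 4), (2, 1), (2, 3)}.
Total count |C(F_5)_aff| = 6.


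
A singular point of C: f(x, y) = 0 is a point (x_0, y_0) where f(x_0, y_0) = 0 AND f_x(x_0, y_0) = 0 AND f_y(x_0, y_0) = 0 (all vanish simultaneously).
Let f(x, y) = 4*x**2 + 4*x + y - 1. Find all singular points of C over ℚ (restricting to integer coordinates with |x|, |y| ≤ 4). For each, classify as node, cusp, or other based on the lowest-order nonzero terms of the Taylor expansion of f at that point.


No singular points in the scanned grid; C is smooth there.

Compute partial derivatives:
  f_x = 8*x + 4.
  f_y = 1.
f_y = 1 is a nonzero constant, so f_y never vanishes: no point (x, y) can satisfy f = f_x = f_y = 0. In particular no (x, y) ∈ {−4, ..., 4}² is singular; the curve is smooth.


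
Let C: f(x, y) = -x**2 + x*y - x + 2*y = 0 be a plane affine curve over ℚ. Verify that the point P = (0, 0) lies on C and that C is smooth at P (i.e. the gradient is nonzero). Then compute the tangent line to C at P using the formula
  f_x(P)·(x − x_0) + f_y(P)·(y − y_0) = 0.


Tangent line at P: -x + 2*y = 0.

Step 1: f(0, 0) = 0, so P lies on C.
Step 2: partial derivatives
  f_x(x, y) = -2*x + y - 1, f_y(x, y) = x + 2.
  f_x(P) = -1, f_y(P) = 2 (gradient nonzero, so P is smooth).
Step 3: tangent line at P: -1·(x − 0) + 2·(y − 0) = 0.
Expanding: -x + 2*y = 0.


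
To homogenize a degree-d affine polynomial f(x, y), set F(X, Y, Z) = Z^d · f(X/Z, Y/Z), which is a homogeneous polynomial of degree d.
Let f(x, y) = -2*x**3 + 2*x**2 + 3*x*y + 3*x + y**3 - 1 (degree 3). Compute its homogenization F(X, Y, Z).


F(X, Y, Z) = -2*X**3 + 2*X**2*Z + 3*X*Y*Z + 3*X*Z**2 + Y**3 - Z**3

deg(f) = 3.
Substitute x = X/Z, y = Y/Z into f, then multiply by Z^3.
  monomial -2·x^3·y^0 ↦ -2·X^3·Y^0·Z^0.
  monomial 2·x^2·y^0 ↦ 2·X^2·Y^0·Z^1.
  monomial 3·x^1·y^1 ↦ 3·X^1·Y^1·Z^1.
  monomial 3·x^1·y^0 ↦ 3·X^1·Y^0·Z^2.
  monomial 1·x^0·y^3 ↦ 1·X^0·Y^3·Z^0.
  monomial -1·x^0·y^0 ↦ -1·X^0·Y^0·Z^3.
Collecting: F(X, Y, Z) = -2*X**3 + 2*X**2*Z + 3*X*Y*Z + 3*X*Z**2 + Y**3 - Z**3.


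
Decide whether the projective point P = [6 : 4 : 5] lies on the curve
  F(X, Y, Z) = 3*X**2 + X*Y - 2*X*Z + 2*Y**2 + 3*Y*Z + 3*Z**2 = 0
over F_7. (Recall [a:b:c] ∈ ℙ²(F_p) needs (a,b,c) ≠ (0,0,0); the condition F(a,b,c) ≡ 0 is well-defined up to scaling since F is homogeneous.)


F(6,4,5) ≡ 1 (mod 7); P is NOT on the curve.

Evaluate F(6, 4, 5) term-by-term (mod 7).
  3*X**2 ↦ 3·36·1·1 = 108
  X*Y ↦ 1·6·4·1 = 24
  -2*X*Z ↦ -2·6·1·5 = -60
  2*Y**2 ↦ 2·1·16·1 = 32
  3*Y*Z ↦ 3·1·4·5 = 60
  3*Z**2 ↦ 3·1·1·25 = 75
Sum: F(6, 4, 5) = (108) + (24) + (-60) + (32) + (60) + (75) = 239.
Reducing mod 7: 239 ≡ 1 (mod 7).
Since F(a, b, c) ≡ 1 ≠ 0 (mod 7), P does NOT lie on the curve.


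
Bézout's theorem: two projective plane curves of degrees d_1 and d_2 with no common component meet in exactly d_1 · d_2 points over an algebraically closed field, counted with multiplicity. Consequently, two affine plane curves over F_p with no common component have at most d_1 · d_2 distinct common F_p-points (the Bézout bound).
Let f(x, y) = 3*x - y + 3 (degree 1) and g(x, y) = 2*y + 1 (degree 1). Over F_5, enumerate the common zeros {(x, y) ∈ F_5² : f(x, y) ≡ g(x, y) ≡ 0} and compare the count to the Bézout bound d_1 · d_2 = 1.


Common zeros: {(3, 2)}; count = 1; Bézout bound = 1.

deg(f) = 1, deg(g) = 1, so Bézout bound = 1.
Scan x ∈ F_5. For each x, list the y ∈ F_5 with f(x, y) ≡ 0 and those with g(x, y) ≡ 0 (mod 5); the common zeros in that column are the intersection.
  x = 0: f ≡ 0 at y ∈ {3}; g ≡ 0 at y ∈ {2}; common: ∅.
  x = 1: f ≡ 0 at y ∈ {1}; g ≡ 0 at y ∈ {2}; common: ∅.
  x = 2: f ≡ 0 at y ∈ {4}; g ≡ 0 at y ∈ {2}; common: ∅.
  x = 3: f ≡ 0 at y ∈ {2}; g ≡ 0 at y ∈ {2}; common: {2}.
  x = 4: f ≡ 0 at y ∈ {0}; g ≡ 0 at y ∈ {2}; common: ∅.
Collecting: common zeros = {(3, 2)}, so the count is 1.
Comparison with the Bézout bound: 1 ≤ 1 = deg(f)·deg(g), as expected for curves with no common component (the bound is attained).


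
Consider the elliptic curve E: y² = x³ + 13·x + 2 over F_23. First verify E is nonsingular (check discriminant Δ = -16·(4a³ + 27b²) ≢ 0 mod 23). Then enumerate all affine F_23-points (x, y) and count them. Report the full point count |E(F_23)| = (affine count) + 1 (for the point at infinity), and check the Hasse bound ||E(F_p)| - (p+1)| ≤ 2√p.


Affine points = {(0, 5), (0, 18), (1, 4), (1, 19), (2, 6), (2, 17), (4, 7), (4, 16), (5, 10), (5, 13), (11, 2), (11, 21), (12, 0), (19, 1), (19, 22)}; affine count = 15; |E(F_23)| = 16.

Discriminant check: Δ ∝ 4a³ + 27b² = 4·13³ + 27·2² = 4·2197 + 27·4 ≡ 18 (mod 23). Nonzero ⇒ E is nonsingular.
For each x ∈ F_23, compute rhs = x³ + 13·x + 2 mod 23, then count y ∈ F_23 with y² ≡ rhs.
  x = 0: rhs = 2, matching y values: 5, 18 (2 points).
  x = 1: rhs = 16, matching y values: 4, 19 (2 points).
  x = 2: rhs = 13, matching y values: 6, 17 (2 points).
  x = 3: rhs = 22, matching y values: none (0 points).
  x = 4: rhs = 3, matching y values: 7, 16 (2 points).
  x = 5: rhs = 8, matching y values: 10, 13 (2 points).
  x = 6: rhs = 20, matching y values: none (0 points).
  x = 7: rhs = 22, matching y values: none (0 points).
  x = 8: rhs = 20, matching y values: none (0 points).
  x = 9: rhs = 20, matching y values: none (0 points).
  x = 10: rhs = 5, matching y values: none (0 points).
  x = 11: rhs = 4, matching y values: 2, 21 (2 points).
  x = 12: rhs = 0, matching y values: 0 (1 points).
  x = 13: rhs = 22, matching y values: none (0 points).
  x = 14: rhs = 7, matching y values: none (0 points).
  x = 15: rhs = 7, matching y values: none (0 points).
  x = 16: rhs = 5, matching y values: none (0 points).
  x = 17: rhs = 7, matching y values: none (0 points).
  x = 18: rhs = 19, matching y values: none (0 points).
  x = 19: rhs = 1, matching y values: 1, 22 (2 points).
  x = 20: rhs = 5, matching y values: none (0 points).
  x = 21: rhs = 14, matching y values: none (0 points).
  x = 22: rhs = 11, matching y values: none (0 points).
Total affine count: 15.
Full point count |E(F_23)| = 15 + 1 = 16.
Hasse bound: |16 − (23+1)| = |-8| = 8 ≤ 2√23 ≈ 9.5917 ✓.


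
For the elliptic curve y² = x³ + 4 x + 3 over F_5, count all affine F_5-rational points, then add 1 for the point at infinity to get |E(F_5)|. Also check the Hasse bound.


Affine points = {(2, 2), (2, 3)}; affine count = 2; |E(F_5)| = 3.

Discriminant check: Δ ∝ 4a³ + 27b² = 4·4³ + 27·3² = 4·64 + 27·9 ≡ 4 (mod 5). Nonzero ⇒ E is nonsingular.
For each x ∈ F_5, compute rhs = x³ + 4·x + 3 mod 5, then count y ∈ F_5 with y² ≡ rhs.
  x = 0: rhs = 3, matching y values: none (0 points).
  x = 1: rhs = 3, matching y values: none (0 points).
  x = 2: rhs = 4, matching y values: 2, 3 (2 points).
  x = 3: rhs = 2, matching y values: none (0 points).
  x = 4: rhs = 3, matching y values: none (0 points).
Total affine count: 2.
Full point count |E(F_5)| = 2 + 1 = 3.
Hasse bound: |3 − (5+1)| = |-3| = 3 ≤ 2√5 ≈ 4.4721 ✓.


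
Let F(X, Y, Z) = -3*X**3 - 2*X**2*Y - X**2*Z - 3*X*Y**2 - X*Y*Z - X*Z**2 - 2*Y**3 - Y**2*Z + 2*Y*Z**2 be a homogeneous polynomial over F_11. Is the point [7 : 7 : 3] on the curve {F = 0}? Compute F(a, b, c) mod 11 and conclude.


F(7,7,3) ≡ 9 (mod 11); P is NOT on the curve.

Evaluate F(7, 7, 3) term-by-term (mod 11).
  -3*X**3 ↦ -3·343·1·1 = -1029
  -2*X**2*Y ↦ -2·49·7·1 = -686
  -X**2*Z ↦ -1·49·1·3 = -147
  -3*X*Y**2 ↦ -3·7·49·1 = -1029
  -X*Y*Z ↦ -1·7·7·3 = -147
  -X*Z**2 ↦ -1·7·1·9 = -63
  -2*Y**3 ↦ -2·1·343·1 = -686
  -Y**2*Z ↦ -1·1·49·3 = -147
  2*Y*Z**2 ↦ 2·1·7·9 = 126
Sum: F(7, 7, 3) = (-1029) + (-686) + (-147) + (-1029) + (-147) + (-63) + (-686) + (-147) + (126) = -3808.
Reducing mod 11: -3808 ≡ 9 (mod 11).
Since F(a, b, c) ≡ 9 ≠ 0 (mod 11), P does NOT lie on the curve.


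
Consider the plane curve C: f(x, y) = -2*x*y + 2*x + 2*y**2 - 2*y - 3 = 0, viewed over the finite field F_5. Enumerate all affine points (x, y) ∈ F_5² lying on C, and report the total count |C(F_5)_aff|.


Affine F_5-points: {(1, 3), (1, 4), (3, 2), (4, 0)}; count = 4.

For each of the 25 pairs (x, y) ∈ F_5², evaluate f(x, y) mod 5. Record the zeros.
  x = 0: [0↦2, 1↦2, 2↦1, 3↦4, 4↦1]  zeros at y ∈ ∅
  x = 1: [0↦4, 1↦2, 2↦4, 3↦0, 4↦0]  zeros at y ∈ {3, 4}
  x = 2: [0↦1, 1↦2, 2↦2, 3↦1, 4↦4]  zeros at y ∈ ∅
  x = 3: [0↦3, 1↦2, 2↦0, 3↦2, 4↦3]  zeros at y ∈ {2}
  x = 4: [0↦0, 1↦2, 2↦3, 3↦3, 4↦2]  zeros at y ∈ {0}
Collecting zeros: affine points = {(1, 3), (1, 4), (3, 2), (4, 0)}.
Total count |C(F_5)_aff| = 4.


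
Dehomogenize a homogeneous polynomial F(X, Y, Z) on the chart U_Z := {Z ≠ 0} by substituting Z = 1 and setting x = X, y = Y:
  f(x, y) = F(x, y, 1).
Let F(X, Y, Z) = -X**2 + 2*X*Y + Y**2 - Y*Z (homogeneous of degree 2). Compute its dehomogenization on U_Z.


f(x, y) = -x**2 + 2*x*y + y**2 - y

On U_Z we set Z = 1. Each monomial c·X^i·Y^j·Z^k in F becomes c·x^i·y^j·1^k = c·x^i·y^j.
Substituting Z = 1: F(X, Y, 1) = -x**2 + 2*x*y + y**2 - y.
Note: deg(f) ≤ deg(F) = 2; strict inequality happens when F is divisible by Z (lost terms).


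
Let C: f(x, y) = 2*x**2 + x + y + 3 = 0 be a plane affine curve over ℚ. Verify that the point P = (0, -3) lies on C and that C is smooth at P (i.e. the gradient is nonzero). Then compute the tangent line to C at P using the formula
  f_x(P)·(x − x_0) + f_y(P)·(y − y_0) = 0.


Tangent line at P: x + y + 3 = 0.

Step 1: f(0, -3) = 0, so P lies on C.
Step 2: partial derivatives
  f_x(x, y) = 4*x + 1, f_y(x, y) = 1.
  f_x(P) = 1, f_y(P) = 1 (gradient nonzero, so P is smooth).
Step 3: tangent line at P: 1·(x − 0) + 1·(y − -3) = 0.
Expanding: x + y + 3 = 0.


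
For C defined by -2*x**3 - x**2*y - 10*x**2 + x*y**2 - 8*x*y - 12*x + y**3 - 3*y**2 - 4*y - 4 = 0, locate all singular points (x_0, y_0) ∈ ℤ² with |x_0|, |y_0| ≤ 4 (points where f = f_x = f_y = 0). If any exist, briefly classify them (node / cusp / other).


Singular points: {(-2, 2)}; classification: cusp.

Compute partial derivatives:
  f_x = -6*x**2 - 2*x*y - 20*x + y**2 - 8*y - 12.
  f_y = -x**2 + 2*x*y - 8*x + 3*y**2 - 6*y - 4.
Scan x_0 ∈ {−4, ..., 4}. For each x_0, f_y(x_0, y) is a polynomial in y; find its integer roots y ∈ {−4, ..., 4}, then test f_x and f at those candidates.
  x = -4: f_y(-4, y) = 3*y**2 - 14*y + 12; no integer root y with |y| ≤ 4.
  x = -3: f_y(-3, y) = 3*y**2 - 12*y + 11; no integer root y with |y| ≤ 4.
  x = -2: f_y(-2, y) = 3*y**2 - 10*y + 8; vanishes at y ∈ {2}. (-2, 2): f_x = 0, f = 0 — SINGULAR.
  x = -1: f_y(-1, y) = 3*y**2 - 8*y + 3; no integer root y with |y| ≤ 4.
  x = 0: f_y(0, y) = 3*y**2 - 6*y - 4; no integer root y with |y| ≤ 4.
  x = 1: f_y(1, y) = 3*y**2 - 4*y - 13; no integer root y with |y| ≤ 4.
  x = 2: f_y(2, y) = 3*y**2 - 2*y - 24; no integer root y with |y| ≤ 4.
  x = 3: f_y(3, y) = 3*y**2 - 37; no integer root y with |y| ≤ 4.
  x = 4: f_y(4, y) = 3*y**2 + 2*y - 52; no integer root y with |y| ≤ 4.
Only singular point on the grid: (-2, 2).
Classify: substitute x = -2 + u, y = 2 + v and expand: f = -2*u**3 - u**2*v + u*v**2 + v**3 + v**2.
No constant or linear terms (consistent with a singular point). Quadratic part: v**2. Cubic part: -2*u**3 - u**2*v + u*v**2 + v**3.
The quadratic part v**2 is a perfect square, so there is a single (double) tangent line v = 0, i.e. y = 2. Restricting the cubic part to that line (v = 0) leaves -2*u**3 ≠ 0, so f is not divisible by v and the branch is v² ≈ 2*u**3 to lowest order — this is a cusp.
Classification: cusp.


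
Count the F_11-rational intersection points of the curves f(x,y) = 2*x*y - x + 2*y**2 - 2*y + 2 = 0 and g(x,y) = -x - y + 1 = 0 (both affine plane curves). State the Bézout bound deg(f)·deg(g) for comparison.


Common zeros: {(2, 10)}; count = 1; Bézout bound = 2.

deg(f) = 2, deg(g) = 1, so Bézout bound = 2.
Scan x ∈ F_11. For each x, list the y ∈ F_11 with f(x, y) ≡ 0 and those with g(x, y) ≡ 0 (mod 11); the common zeros in that column are the intersection.
  x = 0: f ≡ 0 at y ∈ ∅; g ≡ 0 at y ∈ {1}; common: ∅.
  x = 1: f ≡ 0 at y ∈ {4, 7}; g ≡ 0 at y ∈ {0}; common: ∅.
  x = 2: f ≡ 0 at y ∈ {0, 10}; g ≡ 0 at y ∈ {10}; common: {10}.
  x = 3: f ≡ 0 at y ∈ ∅; g ≡ 0 at y ∈ {9}; common: ∅.
  x = 4: f ≡ 0 at y ∈ ∅; g ≡ 0 at y ∈ {8}; common: ∅.
  x = 5: f ≡ 0 at y ∈ {9}; g ≡ 0 at y ∈ {7}; common: ∅.
  x = 6: f ≡ 0 at y ∈ {3}; g ≡ 0 at y ∈ {6}; common: ∅.
  x = 7: f ≡ 0 at y ∈ ∅; g ≡ 0 at y ∈ {5}; common: ∅.
  x = 8: f ≡ 0 at y ∈ ∅; g ≡ 0 at y ∈ {4}; common: ∅.
  x = 9: f ≡ 0 at y ∈ {1, 2}; g ≡ 0 at y ∈ {3}; common: ∅.
  x = 10: f ≡ 0 at y ∈ {5, 8}; g ≡ 0 at y ∈ {2}; common: ∅.
Collecting: common zeros = {(2, 10)}, so the count is 1.
Comparison with the Bézout bound: 1 ≤ 2 = deg(f)·deg(g), as expected for curves with no common component (the affine F_11-count falls short of the bound because intersections may lie at infinity, over extension fields, or carry multiplicity).


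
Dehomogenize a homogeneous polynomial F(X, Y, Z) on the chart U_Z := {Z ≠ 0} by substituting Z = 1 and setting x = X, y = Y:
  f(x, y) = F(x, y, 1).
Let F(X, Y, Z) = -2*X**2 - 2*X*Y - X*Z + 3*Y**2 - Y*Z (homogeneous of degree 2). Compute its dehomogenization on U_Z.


f(x, y) = -2*x**2 - 2*x*y - x + 3*y**2 - y

On U_Z we set Z = 1. Each monomial c·X^i·Y^j·Z^k in F becomes c·x^i·y^j·1^k = c·x^i·y^j.
Substituting Z = 1: F(X, Y, 1) = -2*x**2 - 2*x*y - x + 3*y**2 - y.
Note: deg(f) ≤ deg(F) = 2; strict inequality happens when F is divisible by Z (lost terms).


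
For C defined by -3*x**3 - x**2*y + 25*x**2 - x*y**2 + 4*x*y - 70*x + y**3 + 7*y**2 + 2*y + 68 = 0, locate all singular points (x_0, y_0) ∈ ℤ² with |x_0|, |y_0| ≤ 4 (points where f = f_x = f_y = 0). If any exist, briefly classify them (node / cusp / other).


Singular points: {(3, -1)}; classification: node.

Compute partial derivatives:
  f_x = -9*x**2 - 2*x*y + 50*x - y**2 + 4*y - 70.
  f_y = -x**2 - 2*x*y + 4*x + 3*y**2 + 14*y + 2.
Scan x_0 ∈ {−4, ..., 4}. For each x_0, f_y(x_0, y) is a polynomial in y; find its integer roots y ∈ {−4, ..., 4}, then test f_x and f at those candidates.
  x = -4: f_y(-4, y) = 3*y**2 + 22*y - 30; no integer root y with |y| ≤ 4.
  x = -3: f_y(-3, y) = 3*y**2 + 20*y - 19; no integer root y with |y| ≤ 4.
  x = -2: f_y(-2, y) = 3*y**2 + 18*y - 10; no integer root y with |y| ≤ 4.
  x = -1: f_y(-1, y) = 3*y**2 + 16*y - 3; no integer root y with |y| ≤ 4.
  x = 0: f_y(0, y) = 3*y**2 + 14*y + 2; no integer root y with |y| ≤ 4.
  x = 1: f_y(1, y) = 3*y**2 + 12*y + 5; no integer root y with |y| ≤ 4.
  x = 2: f_y(2, y) = 3*y**2 + 10*y + 6; no integer root y with |y| ≤ 4.
  x = 3: f_y(3, y) = 3*y**2 + 8*y + 5; vanishes at y ∈ {-1}. (3, -1): f_x = 0, f = 0 — SINGULAR.
  x = 4: f_y(4, y) = 3*y**2 + 6*y + 2; no integer root y with |y| ≤ 4.
Only singular point on the grid: (3, -1).
Classify: substitute x = 3 + u, y = -1 + v and expand: f = -3*u**3 - u**2*v - u**2 - u*v**2 + v**3 + v**2.
No constant or linear terms (consistent with a singular point). Quadratic part: -u**2 + v**2. Cubic part: -3*u**3 - u**2*v - u*v**2 + v**3.
The quadratic part v**2 - u**2 = (v − u)(v + u) splits into two distinct linear factors, so there are two distinct tangent lines y − -1 = ±(x − 3) — this is a node (ordinary double point).
Classification: node.


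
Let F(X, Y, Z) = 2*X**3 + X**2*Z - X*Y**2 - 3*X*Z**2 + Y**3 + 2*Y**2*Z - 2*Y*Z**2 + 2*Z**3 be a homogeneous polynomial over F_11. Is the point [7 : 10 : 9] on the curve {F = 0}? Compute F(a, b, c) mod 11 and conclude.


F(7,10,9) ≡ 0 (mod 11); P is on the curve.

Evaluate F(7, 10, 9) term-by-term (mod 11).
  2*X**3 ↦ 2·343·1·1 = 686
  X**2*Z ↦ 1·49·1·9 = 441
  -X*Y**2 ↦ -1·7·100·1 = -700
  -3*X*Z**2 ↦ -3·7·1·81 = -1701
  Y**3 ↦ 1·1·1000·1 = 1000
  2*Y**2*Z ↦ 2·1·100·9 = 1800
  -2*Y*Z**2 ↦ -2·1·10·81 = -1620
  2*Z**3 ↦ 2·1·1·729 = 1458
Sum: F(7, 10, 9) = (686) + (441) + (-700) + (-1701) + (1000) + (1800) + (-1620) + (1458) = 1364.
Reducing mod 11: 1364 ≡ 0 (mod 11).
Since F(a, b, c) ≡ 0 (mod 11), P lies on the curve.


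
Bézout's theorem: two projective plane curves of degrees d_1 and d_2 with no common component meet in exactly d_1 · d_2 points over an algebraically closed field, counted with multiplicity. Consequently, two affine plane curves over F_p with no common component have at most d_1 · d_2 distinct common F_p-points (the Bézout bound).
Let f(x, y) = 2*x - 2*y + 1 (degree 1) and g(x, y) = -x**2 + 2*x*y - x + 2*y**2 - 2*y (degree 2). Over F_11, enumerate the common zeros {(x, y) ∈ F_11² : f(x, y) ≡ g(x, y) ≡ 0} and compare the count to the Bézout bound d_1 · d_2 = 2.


Common zeros: ∅; count = 0; Bézout bound = 2.

deg(f) = 1, deg(g) = 2, so Bézout bound = 2.
Scan x ∈ F_11. For each x, list the y ∈ F_11 with f(x, y) ≡ 0 and those with g(x, y) ≡ 0 (mod 11); the common zeros in that column are the intersection.
  x = 0: f ≡ 0 at y ∈ {6}; g ≡ 0 at y ∈ {0, 1}; common: ∅.
  x = 1: f ≡ 0 at y ∈ {7}; g ≡ 0 at y ∈ {1, 10}; common: ∅.
  x = 2: f ≡ 0 at y ∈ {8}; g ≡ 0 at y ∈ ∅; common: ∅.
  x = 3: f ≡ 0 at y ∈ {9}; g ≡ 0 at y ∈ ∅; common: ∅.
  x = 4: f ≡ 0 at y ∈ {10}; g ≡ 0 at y ∈ {2, 6}; common: ∅.
  x = 5: f ≡ 0 at y ∈ {0}; g ≡ 0 at y ∈ ∅; common: ∅.
  x = 6: f ≡ 0 at y ∈ {1}; g ≡ 0 at y ∈ ∅; common: ∅.
  x = 7: f ≡ 0 at y ∈ {2}; g ≡ 0 at y ∈ {6, 10}; common: ∅.
  x = 8: f ≡ 0 at y ∈ {3}; g ≡ 0 at y ∈ ∅; common: ∅.
  x = 9: f ≡ 0 at y ∈ {4}; g ≡ 0 at y ∈ ∅; common: ∅.
  x = 10: f ≡ 0 at y ∈ {5}; g ≡ 0 at y ∈ {0, 2}; common: ∅.
Collecting: common zeros = ∅, so the count is 0.
Comparison with the Bézout bound: 0 ≤ 2 = deg(f)·deg(g), as expected for curves with no common component (the affine F_11-count falls short of the bound because intersections may lie at infinity, over extension fields, or carry multiplicity).
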